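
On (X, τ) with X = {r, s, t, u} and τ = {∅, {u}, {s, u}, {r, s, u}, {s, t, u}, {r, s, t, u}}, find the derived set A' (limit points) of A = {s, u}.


A' = {r, s, t}

For each x ∈ X, list the open sets U ∈ τ with x ∈ U, then check whether U ∩ (A ∖ {x}) ≠ ∅ for every such U.
  x = r: opens ∋ x are {r, s, u}, {r, s, t, u}; each meets A ∖ {r}, so x IS a limit point.
  x = s: opens ∋ x are {s, u}, {r, s, u}, {s, t, u}, {r, s, t, u}; each meets A ∖ {s}, so x IS a limit point.
  x = t: opens ∋ x are {s, t, u}, {r, s, t, u}; each meets A ∖ {t}, so x IS a limit point.
  x = u: open {u} ∋ x has {u} ∩ (A ∖ {u}) = ∅, so x is NOT a limit point.
Collecting: A' = {r, s, t}.


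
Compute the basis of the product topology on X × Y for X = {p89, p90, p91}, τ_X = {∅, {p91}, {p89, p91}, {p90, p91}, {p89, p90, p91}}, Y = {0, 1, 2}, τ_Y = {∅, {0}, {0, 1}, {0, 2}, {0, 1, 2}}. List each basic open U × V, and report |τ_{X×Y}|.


Basis B = {∅ × ∅, {p91} × {0}, {p89, p91} × {0}, {p90, p91} × {0}, {p91} × {0, 1}, {p91} × {0, 2}, {p89, p90, p91} × {0}, {p91} × {0, 1, 2}, {p89, p91} × {0, 1}, {p89, p91} × {0, 2}, {p90, p91} × {0, 1}, {p90, p91} × {0, 2}, {p89, p91} × {0, 1, 2}, {p89, p90, p91} × {0, 1}, {p89, p90, p91} × {0, 2}, {p90, p91} × {0, 1, 2}, {p89, p90, p91} × {0, 1, 2}}; |τ_{X×Y}| = 48.

Enumerate products U × V with U ∈ τ_X, V ∈ τ_Y (deduplicated):
  ∅ × ∅ = {} (∅)
  {p91} × {0} = {(p91,0)}
  {p89, p91} × {0} = {(p89,0), (p91,0)}
  {p90, p91} × {0} = {(p90,0), (p91,0)}
  {p91} × {0, 1} = {(p91,0), (p91,1)}
  {p91} × {0, 2} = {(p91,0), (p91,2)}
  {p89, p90, p91} × {0} = {(p89,0), (p90,0), (p91,0)}
  {p91} × {0, 1, 2} = {(p91,0), (p91,1), (p91,2)}
  {p89, p91} × {0, 1} = {(p89,0), (p89,1), (p91,0), (p91,1)}
  {p89, p91} × {0, 2} = {(p89,0), (p89,2), (p91,0), (p91,2)}
  {p90, p91} × {0, 1} = {(p90,0), (p90,1), (p91,0), (p91,1)}
  {p90, p91} × {0, 2} = {(p90,0), (p90,2), (p91,0), (p91,2)}
  {p89, p91} × {0, 1, 2} = {(p89,0), (p89,1), (p89,2), (p91,0), (p91,1), (p91,2)}
  {p89, p90, p91} × {0, 1} = {(p89,0), (p89,1), (p90,0), (p90,1), (p91,0), (p91,1)}
  {p89, p90, p91} × {0, 2} = {(p89,0), (p89,2), (p90,0), (p90,2), (p91,0), (p91,2)}
  {p90, p91} × {0, 1, 2} = {(p90,0), (p90,1), (p90,2), (p91,0), (p91,1), (p91,2)}
  {p89, p90, p91} × {0, 1, 2} = {(p89,0), (p89,1), (p89,2), (p90,0), (p90,1), (p90,2), (p91,0), (p91,1), (p91,2)}
These 17 distinct sets form the basis B.
Close under arbitrary unions to get τ_{X×Y}; counting gives |τ_{X×Y}| = 48.


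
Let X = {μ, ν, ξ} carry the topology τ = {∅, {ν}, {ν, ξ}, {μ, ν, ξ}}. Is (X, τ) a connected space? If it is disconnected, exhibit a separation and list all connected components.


(X, τ) is connected.

Find clopen sets (U ∈ τ with X ∖ U ∈ τ):
  U = ∅, X ∖ U = {μ, ν, ξ} — both open, so U is clopen.
  U = {μ, ν, ξ}, X ∖ U = ∅ — both open, so U is clopen.
Only trivial clopens (∅ and X) exist, so (X, τ) is connected.
Compute connected components by grouping points that agree on all clopens:
  component: {μ, ν, ξ}


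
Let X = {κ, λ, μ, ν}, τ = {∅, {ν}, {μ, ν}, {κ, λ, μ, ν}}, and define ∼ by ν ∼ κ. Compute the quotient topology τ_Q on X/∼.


X/∼ = {[κ=ν], [λ], [μ]}; |τ_Q| = 2.

Equivalence classes: [κ=ν], [λ], [μ].
Quotient map π: X → X/∼ sends κ ↦ [κ=ν], λ ↦ [λ], μ ↦ [μ], ν ↦ [κ=ν].
For each subset V ⊆ X/∼, compute π^{-1}(V) ⊆ X and check whether π^{-1}(V) ∈ τ. V is open in τ_Q iff π^{-1}(V) ∈ τ.
  V = {}: π^{-1}(V) = ∅ ∈ τ ✓.
  V = {[κ=ν]}: π^{-1}(V) = {κ, ν} ∉ τ ✗.
  V = {[λ]}: π^{-1}(V) = {λ} ∉ τ ✗.
  V = {[κ=ν], [λ]}: π^{-1}(V) = {κ, λ, ν} ∉ τ ✗.
  V = {[μ]}: π^{-1}(V) = {μ} ∉ τ ✗.
  V = {[κ=ν], [μ]}: π^{-1}(V) = {κ, μ, ν} ∉ τ ✗.
  V = {[λ], [μ]}: π^{-1}(V) = {λ, μ} ∉ τ ✗.
  V = {[κ=ν], [λ], [μ]}: π^{-1}(V) = {κ, λ, μ, ν} ∈ τ ✓.
Open sets in the quotient: τ_Q = {{}, {[κ=ν], [λ], [μ]}} (2 elements).


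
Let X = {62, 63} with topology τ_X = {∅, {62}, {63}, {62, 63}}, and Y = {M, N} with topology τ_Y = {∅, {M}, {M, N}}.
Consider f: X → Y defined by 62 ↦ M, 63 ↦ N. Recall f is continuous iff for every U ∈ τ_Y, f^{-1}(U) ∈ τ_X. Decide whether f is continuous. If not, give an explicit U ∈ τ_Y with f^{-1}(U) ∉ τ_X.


f IS continuous.

Compute f^{-1}(U) for each U ∈ τ_Y:
  U = ∅: f^{-1}(U) = ∅ ∈ τ_X ✓.
  U = {M}: f^{-1}(U) = {62} ∈ τ_X ✓.
  U = {M, N}: f^{-1}(U) = {62, 63} ∈ τ_X ✓.
Every preimage lies in τ_X, so f IS continuous.


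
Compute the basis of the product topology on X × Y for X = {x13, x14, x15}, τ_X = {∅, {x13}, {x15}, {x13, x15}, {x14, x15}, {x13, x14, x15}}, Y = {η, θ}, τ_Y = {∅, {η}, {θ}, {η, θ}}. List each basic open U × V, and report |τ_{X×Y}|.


Basis B = {∅ × ∅, {x13} × {η}, {x13} × {θ}, {x15} × {η}, {x15} × {θ}, {x13} × {η, θ}, {x13, x15} × {η}, {x13, x15} × {θ}, {x14, x15} × {η}, {x14, x15} × {θ}, {x15} × {η, θ}, {x13, x14, x15} × {η}, {x13, x14, x15} × {θ}, {x13, x15} × {η, θ}, {x14, x15} × {η, θ}, {x13, x14, x15} × {η, θ}}; |τ_{X×Y}| = 36.

Enumerate products U × V with U ∈ τ_X, V ∈ τ_Y (deduplicated):
  ∅ × ∅ = {} (∅)
  {x13} × {η} = {(x13,η)}
  {x13} × {θ} = {(x13,θ)}
  {x15} × {η} = {(x15,η)}
  {x15} × {θ} = {(x15,θ)}
  {x13} × {η, θ} = {(x13,η), (x13,θ)}
  {x13, x15} × {η} = {(x13,η), (x15,η)}
  {x13, x15} × {θ} = {(x13,θ), (x15,θ)}
  {x14, x15} × {η} = {(x14,η), (x15,η)}
  {x14, x15} × {θ} = {(x14,θ), (x15,θ)}
  {x15} × {η, θ} = {(x15,η), (x15,θ)}
  {x13, x14, x15} × {η} = {(x13,η), (x14,η), (x15,η)}
  {x13, x14, x15} × {θ} = {(x13,θ), (x14,θ), (x15,θ)}
  {x13, x15} × {η, θ} = {(x13,η), (x13,θ), (x15,η), (x15,θ)}
  {x14, x15} × {η, θ} = {(x14,η), (x14,θ), (x15,η), (x15,θ)}
  {x13, x14, x15} × {η, θ} = {(x13,η), (x13,θ), (x14,η), (x14,θ), (x15,η), (x15,θ)}
These 16 distinct sets form the basis B.
Close under arbitrary unions to get τ_{X×Y}; counting gives |τ_{X×Y}| = 36.


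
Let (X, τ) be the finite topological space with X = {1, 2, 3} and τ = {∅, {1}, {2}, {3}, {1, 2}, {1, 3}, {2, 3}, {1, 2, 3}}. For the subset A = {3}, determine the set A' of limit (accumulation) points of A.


A' = ∅

For each x ∈ X, list the open sets U ∈ τ with x ∈ U, then check whether U ∩ (A ∖ {x}) ≠ ∅ for every such U.
  x = 1: open {1} ∋ x has {1} ∩ (A ∖ {1}) = ∅, so x is NOT a limit point.
  x = 2: open {2} ∋ x has {2} ∩ (A ∖ {2}) = ∅, so x is NOT a limit point.
  x = 3: open {3} ∋ x has {3} ∩ (A ∖ {3}) = ∅, so x is NOT a limit point.
Collecting: A' = ∅.


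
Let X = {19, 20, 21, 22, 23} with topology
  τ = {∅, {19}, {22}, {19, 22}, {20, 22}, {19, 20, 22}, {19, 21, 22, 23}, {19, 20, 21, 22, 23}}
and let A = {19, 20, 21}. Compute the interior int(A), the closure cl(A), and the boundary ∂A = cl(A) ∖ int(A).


int(A) = {19}, cl(A) = {19, 20, 21, 23}, ∂A = {20, 21, 23}.

Closed sets in (X, τ) are complements of opens:
  closed(X, τ) = {∅, {20}, {21, 23}, {19, 21, 23}, {20, 21, 23}, {19, 20, 21, 23}, {20, 21, 22, 23}, {19, 20, 21, 22, 23}}.
int(A) = ⋃ {U ∈ τ : U ⊆ A}. Opens contained in A: ∅, {19}.
Taking the union of these: int(A) = {19}.
cl(A) = ⋂ {C closed : A ⊆ C}. Closed sets containing A: {19, 20, 21, 23}, {19, 20, 21, 22, 23}.
Intersecting these: cl(A) = {19, 20, 21, 23}.
∂A = cl(A) ∖ int(A) = {19, 20, 21, 23} ∖ {19} = {20, 21, 23}.


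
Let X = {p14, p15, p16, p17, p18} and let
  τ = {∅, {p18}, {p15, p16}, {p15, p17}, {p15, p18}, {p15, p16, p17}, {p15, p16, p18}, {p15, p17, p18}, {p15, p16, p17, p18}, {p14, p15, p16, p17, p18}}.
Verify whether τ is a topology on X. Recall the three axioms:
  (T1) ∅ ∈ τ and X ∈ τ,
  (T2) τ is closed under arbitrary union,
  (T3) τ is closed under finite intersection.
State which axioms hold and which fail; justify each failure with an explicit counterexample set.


τ is NOT a topology on X.

Axiom (T1): ∅ ∈ τ? Yes; X ∈ τ? Yes.
Axiom (T2/T3): check pairwise unions and intersections of members of τ.
Counterexample for (T3): {p15, p16} ∩ {p15, p17} = {p15} ∉ τ. Therefore τ is NOT a topology.


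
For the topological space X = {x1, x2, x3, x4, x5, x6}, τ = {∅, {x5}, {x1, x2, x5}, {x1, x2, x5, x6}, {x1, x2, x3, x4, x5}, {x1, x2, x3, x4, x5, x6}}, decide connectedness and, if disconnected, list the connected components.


(X, τ) is connected.

Find clopen sets (U ∈ τ with X ∖ U ∈ τ):
  U = ∅, X ∖ U = {x1, x2, x3, x4, x5, x6} — both open, so U is clopen.
  U = {x1, x2, x3, x4, x5, x6}, X ∖ U = ∅ — both open, so U is clopen.
Only trivial clopens (∅ and X) exist, so (X, τ) is connected.
Compute connected components by grouping points that agree on all clopens:
  component: {x1, x2, x3, x4, x5, x6}


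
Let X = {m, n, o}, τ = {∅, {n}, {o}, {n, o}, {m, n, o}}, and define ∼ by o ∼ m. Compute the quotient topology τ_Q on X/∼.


X/∼ = {[m=o], [n]}; |τ_Q| = 3.

Equivalence classes: [m=o], [n].
Quotient map π: X → X/∼ sends m ↦ [m=o], n ↦ [n], o ↦ [m=o].
For each subset V ⊆ X/∼, compute π^{-1}(V) ⊆ X and check whether π^{-1}(V) ∈ τ. V is open in τ_Q iff π^{-1}(V) ∈ τ.
  V = {}: π^{-1}(V) = ∅ ∈ τ ✓.
  V = {[m=o]}: π^{-1}(V) = {m, o} ∉ τ ✗.
  V = {[n]}: π^{-1}(V) = {n} ∈ τ ✓.
  V = {[m=o], [n]}: π^{-1}(V) = {m, n, o} ∈ τ ✓.
Open sets in the quotient: τ_Q = {{}, {[n]}, {[m=o], [n]}} (3 elements).


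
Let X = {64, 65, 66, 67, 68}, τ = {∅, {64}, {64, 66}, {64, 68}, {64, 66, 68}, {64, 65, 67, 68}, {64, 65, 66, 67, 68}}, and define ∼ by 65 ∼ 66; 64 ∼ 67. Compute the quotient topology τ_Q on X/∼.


X/∼ = {[64=67], [65=66], [68]}; |τ_Q| = 2.

Equivalence classes: [64=67], [65=66], [68].
Quotient map π: X → X/∼ sends 64 ↦ [64=67], 65 ↦ [65=66], 66 ↦ [65=66], 67 ↦ [64=67], 68 ↦ [68].
For each subset V ⊆ X/∼, compute π^{-1}(V) ⊆ X and check whether π^{-1}(V) ∈ τ. V is open in τ_Q iff π^{-1}(V) ∈ τ.
  V = {}: π^{-1}(V) = ∅ ∈ τ ✓.
  V = {[64=67]}: π^{-1}(V) = {64, 67} ∉ τ ✗.
  V = {[65=66]}: π^{-1}(V) = {65, 66} ∉ τ ✗.
  V = {[64=67], [65=66]}: π^{-1}(V) = {64, 65, 66, 67} ∉ τ ✗.
  V = {[68]}: π^{-1}(V) = {68} ∉ τ ✗.
  V = {[64=67], [68]}: π^{-1}(V) = {64, 67, 68} ∉ τ ✗.
  V = {[65=66], [68]}: π^{-1}(V) = {65, 66, 68} ∉ τ ✗.
  V = {[64=67], [65=66], [68]}: π^{-1}(V) = {64, 65, 66, 67, 68} ∈ τ ✓.
Open sets in the quotient: τ_Q = {{}, {[64=67], [65=66], [68]}} (2 elements).


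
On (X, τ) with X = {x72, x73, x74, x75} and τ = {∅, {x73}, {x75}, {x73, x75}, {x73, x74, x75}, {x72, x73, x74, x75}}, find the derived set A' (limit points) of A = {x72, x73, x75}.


A' = {x72, x74}

For each x ∈ X, list the open sets U ∈ τ with x ∈ U, then check whether U ∩ (A ∖ {x}) ≠ ∅ for every such U.
  x = x72: opens ∋ x are {x72, x73, x74, x75}; each meets A ∖ {x72}, so x IS a limit point.
  x = x73: open {x73} ∋ x has {x73} ∩ (A ∖ {x73}) = ∅, so x is NOT a limit point.
  x = x74: opens ∋ x are {x73, x74, x75}, {x72, x73, x74, x75}; each meets A ∖ {x74}, so x IS a limit point.
  x = x75: open {x75} ∋ x has {x75} ∩ (A ∖ {x75}) = ∅, so x is NOT a limit point.
Collecting: A' = {x72, x74}.


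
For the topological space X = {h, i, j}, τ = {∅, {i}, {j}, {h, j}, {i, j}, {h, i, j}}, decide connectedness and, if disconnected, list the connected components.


(X, τ) is disconnected; components = [{i}, {h, j}].

Find clopen sets (U ∈ τ with X ∖ U ∈ τ):
  U = ∅, X ∖ U = {h, i, j} — both open, so U is clopen.
  U = {i}, X ∖ U = {h, j} — both open, so U is clopen.
  U = {h, j}, X ∖ U = {i} — both open, so U is clopen.
  U = {h, i, j}, X ∖ U = ∅ — both open, so U is clopen.
Nontrivial clopen(s) exist: e.g. {i}. So (X, τ) is disconnected.
Compute connected components by grouping points that agree on all clopens:
  component: {i}
  component: {h, j}


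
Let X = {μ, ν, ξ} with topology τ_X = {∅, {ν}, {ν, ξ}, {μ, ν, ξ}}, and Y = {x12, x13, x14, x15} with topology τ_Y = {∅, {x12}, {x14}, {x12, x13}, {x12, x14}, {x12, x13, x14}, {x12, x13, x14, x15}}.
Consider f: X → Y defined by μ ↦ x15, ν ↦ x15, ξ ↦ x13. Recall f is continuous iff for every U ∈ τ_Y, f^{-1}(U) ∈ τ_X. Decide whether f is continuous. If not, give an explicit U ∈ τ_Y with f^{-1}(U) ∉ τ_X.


f is NOT continuous.

Compute f^{-1}(U) for each U ∈ τ_Y:
  U = ∅: f^{-1}(U) = ∅ ∈ τ_X ✓.
  U = {x12}: f^{-1}(U) = ∅ ∈ τ_X ✓.
  U = {x14}: f^{-1}(U) = ∅ ∈ τ_X ✓.
  U = {x12, x13}: f^{-1}(U) = {ξ} ∉ τ_X ✗.
  U = {x12, x14}: f^{-1}(U) = ∅ ∈ τ_X ✓.
  U = {x12, x13, x14}: f^{-1}(U) = {ξ} ∉ τ_X ✗.
  U = {x12, x13, x14, x15}: f^{-1}(U) = {μ, ν, ξ} ∈ τ_X ✓.
Found U = {x12, x13} with f^{-1}(U) = {ξ} not in τ_X. Therefore f is NOT continuous.


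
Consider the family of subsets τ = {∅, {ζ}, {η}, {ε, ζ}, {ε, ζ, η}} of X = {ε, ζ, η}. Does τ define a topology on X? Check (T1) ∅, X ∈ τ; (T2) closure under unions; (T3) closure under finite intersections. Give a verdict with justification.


τ is NOT a topology on X.

Axiom (T1): ∅ ∈ τ? Yes; X ∈ τ? Yes.
Axiom (T2/T3): check pairwise unions and intersections of members of τ.
Counterexample for (T2): {ζ} ∪ {η} = {ζ, η} ∉ τ. Therefore τ is NOT a topology.


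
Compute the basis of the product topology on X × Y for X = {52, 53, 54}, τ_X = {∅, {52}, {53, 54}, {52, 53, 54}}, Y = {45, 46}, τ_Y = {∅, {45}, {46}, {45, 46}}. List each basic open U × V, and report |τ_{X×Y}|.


Basis B = {∅ × ∅, {52} × {45}, {52} × {46}, {52} × {45, 46}, {53, 54} × {45}, {53, 54} × {46}, {52, 53, 54} × {45}, {52, 53, 54} × {46}, {53, 54} × {45, 46}, {52, 53, 54} × {45, 46}}; |τ_{X×Y}| = 16.

Enumerate products U × V with U ∈ τ_X, V ∈ τ_Y (deduplicated):
  ∅ × ∅ = {} (∅)
  {52} × {45} = {(52,45)}
  {52} × {46} = {(52,46)}
  {52} × {45, 46} = {(52,45), (52,46)}
  {53, 54} × {45} = {(53,45), (54,45)}
  {53, 54} × {46} = {(53,46), (54,46)}
  {52, 53, 54} × {45} = {(52,45), (53,45), (54,45)}
  {52, 53, 54} × {46} = {(52,46), (53,46), (54,46)}
  {53, 54} × {45, 46} = {(53,45), (53,46), (54,45), (54,46)}
  {52, 53, 54} × {45, 46} = {(52,45), (52,46), (53,45), (53,46), (54,45), (54,46)}
These 10 distinct sets form the basis B.
Close under arbitrary unions to get τ_{X×Y}; counting gives |τ_{X×Y}| = 16.


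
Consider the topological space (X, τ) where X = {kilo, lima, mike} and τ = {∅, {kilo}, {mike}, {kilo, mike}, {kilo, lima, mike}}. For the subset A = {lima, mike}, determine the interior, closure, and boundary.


int(A) = {mike}, cl(A) = {lima, mike}, ∂A = {lima}.

Closed sets in (X, τ) are complements of opens:
  closed(X, τ) = {∅, {lima}, {kilo, lima}, {lima, mike}, {kilo, lima, mike}}.
int(A) = ⋃ {U ∈ τ : U ⊆ A}. Opens contained in A: ∅, {mike}.
Taking the union of these: int(A) = {mike}.
cl(A) = ⋂ {C closed : A ⊆ C}. Closed sets containing A: {lima, mike}, {kilo, lima, mike}.
Intersecting these: cl(A) = {lima, mike}.
∂A = cl(A) ∖ int(A) = {lima, mike} ∖ {mike} = {lima}.


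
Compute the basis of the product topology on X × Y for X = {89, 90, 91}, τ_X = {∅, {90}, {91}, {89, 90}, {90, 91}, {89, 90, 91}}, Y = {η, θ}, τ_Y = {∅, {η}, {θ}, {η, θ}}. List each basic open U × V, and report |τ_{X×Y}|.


Basis B = {∅ × ∅, {90} × {η}, {90} × {θ}, {91} × {η}, {91} × {θ}, {89, 90} × {η}, {89, 90} × {θ}, {90} × {η, θ}, {90, 91} × {η}, {90, 91} × {θ}, {91} × {η, θ}, {89, 90, 91} × {η}, {89, 90, 91} × {θ}, {89, 90} × {η, θ}, {90, 91} × {η, θ}, {89, 90, 91} × {η, θ}}; |τ_{X×Y}| = 36.

Enumerate products U × V with U ∈ τ_X, V ∈ τ_Y (deduplicated):
  ∅ × ∅ = {} (∅)
  {90} × {η} = {(90,η)}
  {90} × {θ} = {(90,θ)}
  {91} × {η} = {(91,η)}
  {91} × {θ} = {(91,θ)}
  {89, 90} × {η} = {(89,η), (90,η)}
  {89, 90} × {θ} = {(89,θ), (90,θ)}
  {90} × {η, θ} = {(90,η), (90,θ)}
  {90, 91} × {η} = {(90,η), (91,η)}
  {90, 91} × {θ} = {(90,θ), (91,θ)}
  {91} × {η, θ} = {(91,η), (91,θ)}
  {89, 90, 91} × {η} = {(89,η), (90,η), (91,η)}
  {89, 90, 91} × {θ} = {(89,θ), (90,θ), (91,θ)}
  {89, 90} × {η, θ} = {(89,η), (89,θ), (90,η), (90,θ)}
  {90, 91} × {η, θ} = {(90,η), (90,θ), (91,η), (91,θ)}
  {89, 90, 91} × {η, θ} = {(89,η), (89,θ), (90,η), (90,θ), (91,η), (91,θ)}
These 16 distinct sets form the basis B.
Close under arbitrary unions to get τ_{X×Y}; counting gives |τ_{X×Y}| = 36.


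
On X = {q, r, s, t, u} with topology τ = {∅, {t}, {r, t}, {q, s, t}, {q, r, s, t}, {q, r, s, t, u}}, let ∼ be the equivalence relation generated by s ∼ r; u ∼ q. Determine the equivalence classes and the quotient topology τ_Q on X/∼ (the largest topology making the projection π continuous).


X/∼ = {[q=u], [r=s], [t]}; |τ_Q| = 3.

Equivalence classes: [q=u], [r=s], [t].
Quotient map π: X → X/∼ sends q ↦ [q=u], r ↦ [r=s], s ↦ [r=s], t ↦ [t], u ↦ [q=u].
For each subset V ⊆ X/∼, compute π^{-1}(V) ⊆ X and check whether π^{-1}(V) ∈ τ. V is open in τ_Q iff π^{-1}(V) ∈ τ.
  V = {}: π^{-1}(V) = ∅ ∈ τ ✓.
  V = {[q=u]}: π^{-1}(V) = {q, u} ∉ τ ✗.
  V = {[r=s]}: π^{-1}(V) = {r, s} ∉ τ ✗.
  V = {[q=u], [r=s]}: π^{-1}(V) = {q, r, s, u} ∉ τ ✗.
  V = {[t]}: π^{-1}(V) = {t} ∈ τ ✓.
  V = {[q=u], [t]}: π^{-1}(V) = {q, t, u} ∉ τ ✗.
  V = {[r=s], [t]}: π^{-1}(V) = {r, s, t} ∉ τ ✗.
  V = {[q=u], [r=s], [t]}: π^{-1}(V) = {q, r, s, t, u} ∈ τ ✓.
Open sets in the quotient: τ_Q = {{}, {[t]}, {[q=u], [r=s], [t]}} (3 elements).


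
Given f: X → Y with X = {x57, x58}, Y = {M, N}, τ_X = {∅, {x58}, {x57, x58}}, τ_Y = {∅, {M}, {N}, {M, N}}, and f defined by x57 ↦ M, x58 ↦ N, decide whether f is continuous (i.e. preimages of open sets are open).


f is NOT continuous.

Compute f^{-1}(U) for each U ∈ τ_Y:
  U = ∅: f^{-1}(U) = ∅ ∈ τ_X ✓.
  U = {M}: f^{-1}(U) = {x57} ∉ τ_X ✗.
  U = {N}: f^{-1}(U) = {x58} ∈ τ_X ✓.
  U = {M, N}: f^{-1}(U) = {x57, x58} ∈ τ_X ✓.
Found U = {M} with f^{-1}(U) = {x57} not in τ_X. Therefore f is NOT continuous.


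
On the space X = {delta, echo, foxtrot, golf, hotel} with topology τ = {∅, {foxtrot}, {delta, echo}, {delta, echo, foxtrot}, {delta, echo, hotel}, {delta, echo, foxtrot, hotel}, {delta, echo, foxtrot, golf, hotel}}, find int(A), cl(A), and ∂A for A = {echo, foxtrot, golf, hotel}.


int(A) = {foxtrot}, cl(A) = {delta, echo, foxtrot, golf, hotel}, ∂A = {delta, echo, golf, hotel}.

Closed sets in (X, τ) are complements of opens:
  closed(X, τ) = {∅, {golf}, {foxtrot, golf}, {golf, hotel}, {foxtrot, golf, hotel}, {delta, echo, golf, hotel}, {delta, echo, foxtrot, golf, hotel}}.
int(A) = ⋃ {U ∈ τ : U ⊆ A}. Opens contained in A: ∅, {foxtrot}.
Taking the union of these: int(A) = {foxtrot}.
cl(A) = ⋂ {C closed : A ⊆ C}. Closed sets containing A: {delta, echo, foxtrot, golf, hotel}.
Intersecting these: cl(A) = {delta, echo, foxtrot, golf, hotel}.
∂A = cl(A) ∖ int(A) = {delta, echo, foxtrot, golf, hotel} ∖ {foxtrot} = {delta, echo, golf, hotel}.


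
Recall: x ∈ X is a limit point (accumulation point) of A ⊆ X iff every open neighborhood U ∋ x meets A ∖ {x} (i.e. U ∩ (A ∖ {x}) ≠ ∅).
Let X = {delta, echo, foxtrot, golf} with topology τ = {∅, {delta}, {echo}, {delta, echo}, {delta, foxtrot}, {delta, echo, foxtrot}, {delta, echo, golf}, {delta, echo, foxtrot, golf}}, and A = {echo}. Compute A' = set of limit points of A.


A' = {golf}

For each x ∈ X, list the open sets U ∈ τ with x ∈ U, then check whether U ∩ (A ∖ {x}) ≠ ∅ for every such U.
  x = delta: open {delta} ∋ x has {delta} ∩ (A ∖ {delta}) = ∅, so x is NOT a limit point.
  x = echo: open {echo} ∋ x has {echo} ∩ (A ∖ {echo}) = ∅, so x is NOT a limit point.
  x = foxtrot: open {delta, foxtrot} ∋ x has {delta, foxtrot} ∩ (A ∖ {foxtrot}) = ∅, so x is NOT a limit point.
  x = golf: opens ∋ x are {delta, echo, golf}, {delta, echo, foxtrot, golf}; each meets A ∖ {golf}, so x IS a limit point.
Collecting: A' = {golf}.


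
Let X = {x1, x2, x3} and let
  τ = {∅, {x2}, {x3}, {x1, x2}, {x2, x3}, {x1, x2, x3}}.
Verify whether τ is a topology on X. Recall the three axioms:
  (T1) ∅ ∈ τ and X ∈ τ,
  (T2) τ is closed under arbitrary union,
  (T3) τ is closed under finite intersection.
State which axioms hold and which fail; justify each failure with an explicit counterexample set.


τ IS a topology on X.

Axiom (T1): ∅ ∈ τ? Yes; X ∈ τ? Yes.
Axiom (T2/T3): check pairwise unions and intersections of members of τ.
All pairwise intersections and unions checked — each lies in τ. Therefore τ satisfies (T1), (T2), (T3): it IS a topology on X.


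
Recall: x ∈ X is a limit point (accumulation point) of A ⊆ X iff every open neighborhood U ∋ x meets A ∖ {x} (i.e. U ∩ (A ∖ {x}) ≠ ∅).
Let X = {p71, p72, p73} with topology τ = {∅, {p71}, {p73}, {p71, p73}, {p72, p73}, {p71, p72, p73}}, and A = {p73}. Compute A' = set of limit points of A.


A' = {p72}

For each x ∈ X, list the open sets U ∈ τ with x ∈ U, then check whether U ∩ (A ∖ {x}) ≠ ∅ for every such U.
  x = p71: open {p71} ∋ x has {p71} ∩ (A ∖ {p71}) = ∅, so x is NOT a limit point.
  x = p72: opens ∋ x are {p72, p73}, {p71, p72, p73}; each meets A ∖ {p72}, so x IS a limit point.
  x = p73: open {p73} ∋ x has {p73} ∩ (A ∖ {p73}) = ∅, so x is NOT a limit point.
Collecting: A' = {p72}.


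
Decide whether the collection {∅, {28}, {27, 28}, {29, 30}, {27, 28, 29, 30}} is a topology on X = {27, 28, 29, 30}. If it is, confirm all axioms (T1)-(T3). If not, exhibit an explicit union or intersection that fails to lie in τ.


τ is NOT a topology on X.

Axiom (T1): ∅ ∈ τ? Yes; X ∈ τ? Yes.
Axiom (T2/T3): check pairwise unions and intersections of members of τ.
Counterexample for (T2): {28} ∪ {29, 30} = {28, 29, 30} ∉ τ. Therefore τ is NOT a topology.


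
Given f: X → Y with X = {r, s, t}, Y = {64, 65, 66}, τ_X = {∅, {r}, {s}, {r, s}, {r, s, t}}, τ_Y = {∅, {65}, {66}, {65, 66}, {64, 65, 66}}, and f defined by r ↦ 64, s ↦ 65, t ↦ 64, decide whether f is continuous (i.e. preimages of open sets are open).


f IS continuous.

Compute f^{-1}(U) for each U ∈ τ_Y:
  U = ∅: f^{-1}(U) = ∅ ∈ τ_X ✓.
  U = {65}: f^{-1}(U) = {s} ∈ τ_X ✓.
  U = {66}: f^{-1}(U) = ∅ ∈ τ_X ✓.
  U = {65, 66}: f^{-1}(U) = {s} ∈ τ_X ✓.
  U = {64, 65, 66}: f^{-1}(U) = {r, s, t} ∈ τ_X ✓.
Every preimage lies in τ_X, so f IS continuous.


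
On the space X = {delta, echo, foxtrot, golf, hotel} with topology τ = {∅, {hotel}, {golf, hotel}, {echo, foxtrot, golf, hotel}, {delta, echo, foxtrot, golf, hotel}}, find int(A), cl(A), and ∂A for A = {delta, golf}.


int(A) = ∅, cl(A) = {delta, echo, foxtrot, golf}, ∂A = {delta, echo, foxtrot, golf}.

Closed sets in (X, τ) are complements of opens:
  closed(X, τ) = {∅, {delta}, {delta, echo, foxtrot}, {delta, echo, foxtrot, golf}, {delta, echo, foxtrot, golf, hotel}}.
int(A) = ⋃ {U ∈ τ : U ⊆ A}. Opens contained in A: ∅.
Taking the union of these: int(A) = ∅.
cl(A) = ⋂ {C closed : A ⊆ C}. Closed sets containing A: {delta, echo, foxtrot, golf}, {delta, echo, foxtrot, golf, hotel}.
Intersecting these: cl(A) = {delta, echo, foxtrot, golf}.
∂A = cl(A) ∖ int(A) = {delta, echo, foxtrot, golf} ∖ ∅ = {delta, echo, foxtrot, golf}.


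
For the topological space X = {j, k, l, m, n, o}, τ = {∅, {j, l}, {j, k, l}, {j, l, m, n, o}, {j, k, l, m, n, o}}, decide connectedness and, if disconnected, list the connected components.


(X, τ) is connected.

Find clopen sets (U ∈ τ with X ∖ U ∈ τ):
  U = ∅, X ∖ U = {j, k, l, m, n, o} — both open, so U is clopen.
  U = {j, k, l, m, n, o}, X ∖ U = ∅ — both open, so U is clopen.
Only trivial clopens (∅ and X) exist, so (X, τ) is connected.
Compute connected components by grouping points that agree on all clopens:
  component: {j, k, l, m, n, o}


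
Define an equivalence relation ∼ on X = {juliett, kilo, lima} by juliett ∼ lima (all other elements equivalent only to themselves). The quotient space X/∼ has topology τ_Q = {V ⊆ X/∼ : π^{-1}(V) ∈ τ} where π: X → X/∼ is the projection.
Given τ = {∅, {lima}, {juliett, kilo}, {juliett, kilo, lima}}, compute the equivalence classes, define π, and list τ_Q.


X/∼ = {[juliett=lima], [kilo]}; |τ_Q| = 2.

Equivalence classes: [juliett=lima], [kilo].
Quotient map π: X → X/∼ sends juliett ↦ [juliett=lima], kilo ↦ [kilo], lima ↦ [juliett=lima].
For each subset V ⊆ X/∼, compute π^{-1}(V) ⊆ X and check whether π^{-1}(V) ∈ τ. V is open in τ_Q iff π^{-1}(V) ∈ τ.
  V = {}: π^{-1}(V) = ∅ ∈ τ ✓.
  V = {[juliett=lima]}: π^{-1}(V) = {juliett, lima} ∉ τ ✗.
  V = {[kilo]}: π^{-1}(V) = {kilo} ∉ τ ✗.
  V = {[juliett=lima], [kilo]}: π^{-1}(V) = {juliett, kilo, lima} ∈ τ ✓.
Open sets in the quotient: τ_Q = {{}, {[juliett=lima], [kilo]}} (2 elements).


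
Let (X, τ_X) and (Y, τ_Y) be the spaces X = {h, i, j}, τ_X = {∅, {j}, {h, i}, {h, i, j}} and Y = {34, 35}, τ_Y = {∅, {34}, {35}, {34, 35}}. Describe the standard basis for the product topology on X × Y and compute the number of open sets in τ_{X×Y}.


Basis B = {∅ × ∅, {j} × {34}, {j} × {35}, {h, i} × {34}, {h, i} × {35}, {j} × {34, 35}, {h, i, j} × {34}, {h, i, j} × {35}, {h, i} × {34, 35}, {h, i, j} × {34, 35}}; |τ_{X×Y}| = 16.

Enumerate products U × V with U ∈ τ_X, V ∈ τ_Y (deduplicated):
  ∅ × ∅ = {} (∅)
  {j} × {34} = {(j,34)}
  {j} × {35} = {(j,35)}
  {h, i} × {34} = {(h,34), (i,34)}
  {h, i} × {35} = {(h,35), (i,35)}
  {j} × {34, 35} = {(j,34), (j,35)}
  {h, i, j} × {34} = {(h,34), (i,34), (j,34)}
  {h, i, j} × {35} = {(h,35), (i,35), (j,35)}
  {h, i} × {34, 35} = {(h,34), (h,35), (i,34), (i,35)}
  {h, i, j} × {34, 35} = {(h,34), (h,35), (i,34), (i,35), (j,34), (j,35)}
These 10 distinct sets form the basis B.
Close under arbitrary unions to get τ_{X×Y}; counting gives |τ_{X×Y}| = 16.


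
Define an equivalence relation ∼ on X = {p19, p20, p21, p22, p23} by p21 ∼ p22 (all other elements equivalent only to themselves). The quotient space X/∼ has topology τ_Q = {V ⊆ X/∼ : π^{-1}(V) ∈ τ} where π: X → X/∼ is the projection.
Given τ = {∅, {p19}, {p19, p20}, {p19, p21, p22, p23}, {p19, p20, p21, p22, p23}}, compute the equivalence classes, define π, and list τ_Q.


X/∼ = {[p19], [p20], [p21=p22], [p23]}; |τ_Q| = 5.

Equivalence classes: [p19], [p20], [p21=p22], [p23].
Quotient map π: X → X/∼ sends p19 ↦ [p19], p20 ↦ [p20], p21 ↦ [p21=p22], p22 ↦ [p21=p22], p23 ↦ [p23].
For each subset V ⊆ X/∼, compute π^{-1}(V) ⊆ X and check whether π^{-1}(V) ∈ τ. V is open in τ_Q iff π^{-1}(V) ∈ τ.
  V = {}: π^{-1}(V) = ∅ ∈ τ ✓.
  V = {[p19]}: π^{-1}(V) = {p19} ∈ τ ✓.
  V = {[p20]}: π^{-1}(V) = {p20} ∉ τ ✗.
  V = {[p19], [p20]}: π^{-1}(V) = {p19, p20} ∈ τ ✓.
  V = {[p21=p22]}: π^{-1}(V) = {p21, p22} ∉ τ ✗.
  V = {[p19], [p21=p22]}: π^{-1}(V) = {p19, p21, p22} ∉ τ ✗.
  V = {[p20], [p21=p22]}: π^{-1}(V) = {p20, p21, p22} ∉ τ ✗.
  V = {[p19], [p20], [p21=p22]}: π^{-1}(V) = {p19, p20, p21, p22} ∉ τ ✗.
  V = {[p23]}: π^{-1}(V) = {p23} ∉ τ ✗.
  V = {[p19], [p23]}: π^{-1}(V) = {p19, p23} ∉ τ ✗.
  V = {[p20], [p23]}: π^{-1}(V) = {p20, p23} ∉ τ ✗.
  V = {[p19], [p20], [p23]}: π^{-1}(V) = {p19, p20, p23} ∉ τ ✗.
  V = {[p21=p22], [p23]}: π^{-1}(V) = {p21, p22, p23} ∉ τ ✗.
  V = {[p19], [p21=p22], [p23]}: π^{-1}(V) = {p19, p21, p22, p23} ∈ τ ✓.
  V = {[p20], [p21=p22], [p23]}: π^{-1}(V) = {p20, p21, p22, p23} ∉ τ ✗.
  V = {[p19], [p20], [p21=p22], [p23]}: π^{-1}(V) = {p19, p20, p21, p22, p23} ∈ τ ✓.
Open sets in the quotient: τ_Q = {{}, {[p19]}, {[p19], [p20]}, {[p19], [p21=p22], [p23]}, {[p19], [p20], [p21=p22], [p23]}} (5 elements).


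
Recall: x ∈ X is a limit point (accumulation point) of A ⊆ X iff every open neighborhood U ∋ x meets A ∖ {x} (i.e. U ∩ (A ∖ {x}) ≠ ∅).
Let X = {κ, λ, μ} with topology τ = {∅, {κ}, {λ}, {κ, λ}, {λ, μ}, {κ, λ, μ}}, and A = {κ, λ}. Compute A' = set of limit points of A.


A' = {μ}

For each x ∈ X, list the open sets U ∈ τ with x ∈ U, then check whether U ∩ (A ∖ {x}) ≠ ∅ for every such U.
  x = κ: open {κ} ∋ x has {κ} ∩ (A ∖ {κ}) = ∅, so x is NOT a limit point.
  x = λ: open {λ} ∋ x has {λ} ∩ (A ∖ {λ}) = ∅, so x is NOT a limit point.
  x = μ: opens ∋ x are {λ, μ}, {κ, λ, μ}; each meets A ∖ {μ}, so x IS a limit point.
Collecting: A' = {μ}.


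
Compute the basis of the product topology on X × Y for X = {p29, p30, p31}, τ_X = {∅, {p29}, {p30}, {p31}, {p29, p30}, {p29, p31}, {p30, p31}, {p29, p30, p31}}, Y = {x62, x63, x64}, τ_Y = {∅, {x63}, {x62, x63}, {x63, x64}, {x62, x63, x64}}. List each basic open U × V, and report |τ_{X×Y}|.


Basis B = {∅ × ∅, {p29} × {x63}, {p30} × {x63}, {p31} × {x63}, {p29} × {x62, x63}, {p29} × {x63, x64}, {p29, p30} × {x63}, {p29, p31} × {x63}, {p30} × {x62, x63}, {p30} × {x63, x64}, {p30, p31} × {x63}, {p31} × {x62, x63}, {p31} × {x63, x64}, {p29} × {x62, x63, x64}, {p29, p30, p31} × {x63}, {p30} × {x62, x63, x64}, {p31} × {x62, x63, x64}, {p29, p30} × {x62, x63}, {p29, p31} × {x62, x63}, {p29, p30} × {x63, x64}, {p29, p31} × {x63, x64}, {p30, p31} × {x62, x63}, {p30, p31} × {x63, x64}, {p29, p30} × {x62, x63, x64}, {p29, p31} × {x62, x63, x64}, {p29, p30, p31} × {x62, x63}, {p29, p30, p31} × {x63, x64}, {p30, p31} × {x62, x63, x64}, {p29, p30, p31} × {x62, x63, x64}}; |τ_{X×Y}| = 125.

Enumerate products U × V with U ∈ τ_X, V ∈ τ_Y (deduplicated):
  ∅ × ∅ = {} (∅)
  {p29} × {x63} = {(p29,x63)}
  {p30} × {x63} = {(p30,x63)}
  {p31} × {x63} = {(p31,x63)}
  {p29} × {x62, x63} = {(p29,x62), (p29,x63)}
  {p29} × {x63, x64} = {(p29,x63), (p29,x64)}
  {p29, p30} × {x63} = {(p29,x63), (p30,x63)}
  {p29, p31} × {x63} = {(p29,x63), (p31,x63)}
  {p30} × {x62, x63} = {(p30,x62), (p30,x63)}
  {p30} × {x63, x64} = {(p30,x63), (p30,x64)}
  {p30, p31} × {x63} = {(p30,x63), (p31,x63)}
  {p31} × {x62, x63} = {(p31,x62), (p31,x63)}
  {p31} × {x63, x64} = {(p31,x63), (p31,x64)}
  {p29} × {x62, x63, x64} = {(p29,x62), (p29,x63), (p29,x64)}
  {p29, p30, p31} × {x63} = {(p29,x63), (p30,x63), (p31,x63)}
  {p30} × {x62, x63, x64} = {(p30,x62), (p30,x63), (p30,x64)}
  {p31} × {x62, x63, x64} = {(p31,x62), (p31,x63), (p31,x64)}
  {p29, p30} × {x62, x63} = {(p29,x62), (p29,x63), (p30,x62), (p30,x63)}
  {p29, p31} × {x62, x63} = {(p29,x62), (p29,x63), (p31,x62), (p31,x63)}
  {p29, p30} × {x63, x64} = {(p29,x63), (p29,x64), (p30,x63), (p30,x64)}
  {p29, p31} × {x63, x64} = {(p29,x63), (p29,x64), (p31,x63), (p31,x64)}
  {p30, p31} × {x62, x63} = {(p30,x62), (p30,x63), (p31,x62), (p31,x63)}
  {p30, p31} × {x63, x64} = {(p30,x63), (p30,x64), (p31,x63), (p31,x64)}
  {p29, p30} × {x62, x63, x64} = {(p29,x62), (p29,x63), (p29,x64), (p30,x62), (p30,x63), (p30,x64)}
  {p29, p31} × {x62, x63, x64} = {(p29,x62), (p29,x63), (p29,x64), (p31,x62), (p31,x63), (p31,x64)}
  {p29, p30, p31} × {x62, x63} = {(p29,x62), (p29,x63), (p30,x62), (p30,x63), (p31,x62), (p31,x63)}
  {p29, p30, p31} × {x63, x64} = {(p29,x63), (p29,x64), (p30,x63), (p30,x64), (p31,x63), (p31,x64)}
  {p30, p31} × {x62, x63, x64} = {(p30,x62), (p30,x63), (p30,x64), (p31,x62), (p31,x63), (p31,x64)}
  {p29, p30, p31} × {x62, x63, x64} = {(p29,x62), (p29,x63), (p29,x64), (p30,x62), (p30,x63), (p30,x64), (p31,x62), (p31,x63), (p31,x64)}
These 29 distinct sets form the basis B.
Close under arbitrary unions to get τ_{X×Y}; counting gives |τ_{X×Y}| = 125.


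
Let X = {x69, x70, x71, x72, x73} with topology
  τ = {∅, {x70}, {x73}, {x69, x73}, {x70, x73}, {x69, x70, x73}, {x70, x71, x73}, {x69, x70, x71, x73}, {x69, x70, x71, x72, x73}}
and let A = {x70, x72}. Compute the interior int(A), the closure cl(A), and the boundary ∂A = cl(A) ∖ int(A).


int(A) = {x70}, cl(A) = {x70, x71, x72}, ∂A = {x71, x72}.

Closed sets in (X, τ) are complements of opens:
  closed(X, τ) = {∅, {x72}, {x69, x72}, {x71, x72}, {x69, x71, x72}, {x70, x71, x72}, {x69, x70, x71, x72}, {x69, x71, x72, x73}, {x69, x70, x71, x72, x73}}.
int(A) = ⋃ {U ∈ τ : U ⊆ A}. Opens contained in A: ∅, {x70}.
Taking the union of these: int(A) = {x70}.
cl(A) = ⋂ {C closed : A ⊆ C}. Closed sets containing A: {x70, x71, x72}, {x69, x70, x71, x72}, {x69, x70, x71, x72, x73}.
Intersecting these: cl(A) = {x70, x71, x72}.
∂A = cl(A) ∖ int(A) = {x70, x71, x72} ∖ {x70} = {x71, x72}.


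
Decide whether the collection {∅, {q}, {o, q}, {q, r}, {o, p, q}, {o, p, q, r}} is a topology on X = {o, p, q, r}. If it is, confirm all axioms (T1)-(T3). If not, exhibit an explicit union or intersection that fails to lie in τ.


τ is NOT a topology on X.

Axiom (T1): ∅ ∈ τ? Yes; X ∈ τ? Yes.
Axiom (T2/T3): check pairwise unions and intersections of members of τ.
Counterexample for (T2): {o, q} ∪ {q, r} = {o, q, r} ∉ τ. Therefore τ is NOT a topology.


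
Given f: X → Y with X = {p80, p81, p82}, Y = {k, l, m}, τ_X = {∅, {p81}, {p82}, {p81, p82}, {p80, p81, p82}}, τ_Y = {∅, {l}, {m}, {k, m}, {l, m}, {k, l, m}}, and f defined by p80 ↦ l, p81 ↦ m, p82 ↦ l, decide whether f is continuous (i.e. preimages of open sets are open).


f is NOT continuous.

Compute f^{-1}(U) for each U ∈ τ_Y:
  U = ∅: f^{-1}(U) = ∅ ∈ τ_X ✓.
  U = {l}: f^{-1}(U) = {p80, p82} ∉ τ_X ✗.
  U = {m}: f^{-1}(U) = {p81} ∈ τ_X ✓.
  U = {k, m}: f^{-1}(U) = {p81} ∈ τ_X ✓.
  U = {l, m}: f^{-1}(U) = {p80, p81, p82} ∈ τ_X ✓.
  U = {k, l, m}: f^{-1}(U) = {p80, p81, p82} ∈ τ_X ✓.
Found U = {l} with f^{-1}(U) = {p80, p82} not in τ_X. Therefore f is NOT continuous.


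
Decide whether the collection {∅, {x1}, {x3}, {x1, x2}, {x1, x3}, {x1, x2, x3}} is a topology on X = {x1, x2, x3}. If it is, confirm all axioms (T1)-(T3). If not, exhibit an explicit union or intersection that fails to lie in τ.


τ IS a topology on X.

Axiom (T1): ∅ ∈ τ? Yes; X ∈ τ? Yes.
Axiom (T2/T3): check pairwise unions and intersections of members of τ.
All pairwise intersections and unions checked — each lies in τ. Therefore τ satisfies (T1), (T2), (T3): it IS a topology on X.


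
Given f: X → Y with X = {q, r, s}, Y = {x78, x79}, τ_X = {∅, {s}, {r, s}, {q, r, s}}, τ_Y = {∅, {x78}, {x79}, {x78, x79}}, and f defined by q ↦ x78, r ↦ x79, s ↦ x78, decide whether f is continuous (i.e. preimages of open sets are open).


f is NOT continuous.

Compute f^{-1}(U) for each U ∈ τ_Y:
  U = ∅: f^{-1}(U) = ∅ ∈ τ_X ✓.
  U = {x78}: f^{-1}(U) = {q, s} ∉ τ_X ✗.
  U = {x79}: f^{-1}(U) = {r} ∉ τ_X ✗.
  U = {x78, x79}: f^{-1}(U) = {q, r, s} ∈ τ_X ✓.
Found U = {x78} with f^{-1}(U) = {q, s} not in τ_X. Therefore f is NOT continuous.


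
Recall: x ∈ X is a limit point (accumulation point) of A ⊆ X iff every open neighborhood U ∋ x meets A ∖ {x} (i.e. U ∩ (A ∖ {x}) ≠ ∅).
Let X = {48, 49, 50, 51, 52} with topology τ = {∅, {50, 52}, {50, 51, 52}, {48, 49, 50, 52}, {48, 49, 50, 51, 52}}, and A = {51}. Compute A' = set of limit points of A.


A' = ∅

For each x ∈ X, list the open sets U ∈ τ with x ∈ U, then check whether U ∩ (A ∖ {x}) ≠ ∅ for every such U.
  x = 48: open {48, 49, 50, 52} ∋ x has {48, 49, 50, 52} ∩ (A ∖ {48}) = ∅, so x is NOT a limit point.
  x = 49: open {48, 49, 50, 52} ∋ x has {48, 49, 50, 52} ∩ (A ∖ {49}) = ∅, so x is NOT a limit point.
  x = 50: open {50, 52} ∋ x has {50, 52} ∩ (A ∖ {50}) = ∅, so x is NOT a limit point.
  x = 51: open {50, 51, 52} ∋ x has {50, 51, 52} ∩ (A ∖ {51}) = ∅, so x is NOT a limit point.
  x = 52: open {50, 52} ∋ x has {50, 52} ∩ (A ∖ {52}) = ∅, so x is NOT a limit point.
Collecting: A' = ∅.


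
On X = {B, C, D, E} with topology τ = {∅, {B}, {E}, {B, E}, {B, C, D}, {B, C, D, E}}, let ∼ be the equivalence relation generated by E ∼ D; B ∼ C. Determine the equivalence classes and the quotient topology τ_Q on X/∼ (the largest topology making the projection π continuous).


X/∼ = {[B=C], [D=E]}; |τ_Q| = 2.

Equivalence classes: [B=C], [D=E].
Quotient map π: X → X/∼ sends B ↦ [B=C], C ↦ [B=C], D ↦ [D=E], E ↦ [D=E].
For each subset V ⊆ X/∼, compute π^{-1}(V) ⊆ X and check whether π^{-1}(V) ∈ τ. V is open in τ_Q iff π^{-1}(V) ∈ τ.
  V = {}: π^{-1}(V) = ∅ ∈ τ ✓.
  V = {[B=C]}: π^{-1}(V) = {B, C} ∉ τ ✗.
  V = {[D=E]}: π^{-1}(V) = {D, E} ∉ τ ✗.
  V = {[B=C], [D=E]}: π^{-1}(V) = {B, C, D, E} ∈ τ ✓.
Open sets in the quotient: τ_Q = {{}, {[B=C], [D=E]}} (2 elements).


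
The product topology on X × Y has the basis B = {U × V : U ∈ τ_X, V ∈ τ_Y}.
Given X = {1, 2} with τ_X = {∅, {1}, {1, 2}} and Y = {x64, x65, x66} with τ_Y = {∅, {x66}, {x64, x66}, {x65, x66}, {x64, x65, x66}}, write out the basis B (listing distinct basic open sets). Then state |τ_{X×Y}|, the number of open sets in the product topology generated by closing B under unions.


Basis B = {∅ × ∅, {1} × {x66}, {1} × {x64, x66}, {1} × {x65, x66}, {1, 2} × {x66}, {1} × {x64, x65, x66}, {1, 2} × {x64, x66}, {1, 2} × {x65, x66}, {1, 2} × {x64, x65, x66}}; |τ_{X×Y}| = 14.

Enumerate products U × V with U ∈ τ_X, V ∈ τ_Y (deduplicated):
  ∅ × ∅ = {} (∅)
  {1} × {x66} = {(1,x66)}
  {1} × {x64, x66} = {(1,x64), (1,x66)}
  {1} × {x65, x66} = {(1,x65), (1,x66)}
  {1, 2} × {x66} = {(1,x66), (2,x66)}
  {1} × {x64, x65, x66} = {(1,x64), (1,x65), (1,x66)}
  {1, 2} × {x64, x66} = {(1,x64), (1,x66), (2,x64), (2,x66)}
  {1, 2} × {x65, x66} = {(1,x65), (1,x66), (2,x65), (2,x66)}
  {1, 2} × {x64, x65, x66} = {(1,x64), (1,x65), (1,x66), (2,x64), (2,x65), (2,x66)}
These 9 distinct sets form the basis B.
Close under arbitrary unions to get τ_{X×Y}; counting gives |τ_{X×Y}| = 14.


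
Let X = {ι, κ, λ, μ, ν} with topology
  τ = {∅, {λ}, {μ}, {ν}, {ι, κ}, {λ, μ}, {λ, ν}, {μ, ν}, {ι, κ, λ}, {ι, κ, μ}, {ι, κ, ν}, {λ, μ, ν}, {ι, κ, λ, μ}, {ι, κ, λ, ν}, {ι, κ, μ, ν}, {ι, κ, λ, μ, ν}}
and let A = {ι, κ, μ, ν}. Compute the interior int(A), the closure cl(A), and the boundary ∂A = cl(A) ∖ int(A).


int(A) = {ι, κ, μ, ν}, cl(A) = {ι, κ, μ, ν}, ∂A = ∅.

Closed sets in (X, τ) are complements of opens:
  closed(X, τ) = {∅, {λ}, {μ}, {ν}, {ι, κ}, {λ, μ}, {λ, ν}, {μ, ν}, {ι, κ, λ}, {ι, κ, μ}, {ι, κ, ν}, {λ, μ, ν}, {ι, κ, λ, μ}, {ι, κ, λ, ν}, {ι, κ, μ, ν}, {ι, κ, λ, μ, ν}}.
int(A) = ⋃ {U ∈ τ : U ⊆ A}. Opens contained in A: ∅, {μ}, {ν}, {ι, κ}, {μ, ν}, {ι, κ, μ}, {ι, κ, ν}, {ι, κ, μ, ν}.
Taking the union of these: int(A) = {ι, κ, μ, ν}.
cl(A) = ⋂ {C closed : A ⊆ C}. Closed sets containing A: {ι, κ, μ, ν}, {ι, κ, λ, μ, ν}.
Intersecting these: cl(A) = {ι, κ, μ, ν}.
∂A = cl(A) ∖ int(A) = {ι, κ, μ, ν} ∖ {ι, κ, μ, ν} = ∅.


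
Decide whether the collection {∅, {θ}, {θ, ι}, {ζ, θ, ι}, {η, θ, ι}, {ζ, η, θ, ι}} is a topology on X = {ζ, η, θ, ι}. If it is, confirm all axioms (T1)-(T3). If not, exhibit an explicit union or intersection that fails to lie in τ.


τ IS a topology on X.

Axiom (T1): ∅ ∈ τ? Yes; X ∈ τ? Yes.
Axiom (T2/T3): check pairwise unions and intersections of members of τ.
All pairwise intersections and unions checked — each lies in τ. Therefore τ satisfies (T1), (T2), (T3): it IS a topology on X.


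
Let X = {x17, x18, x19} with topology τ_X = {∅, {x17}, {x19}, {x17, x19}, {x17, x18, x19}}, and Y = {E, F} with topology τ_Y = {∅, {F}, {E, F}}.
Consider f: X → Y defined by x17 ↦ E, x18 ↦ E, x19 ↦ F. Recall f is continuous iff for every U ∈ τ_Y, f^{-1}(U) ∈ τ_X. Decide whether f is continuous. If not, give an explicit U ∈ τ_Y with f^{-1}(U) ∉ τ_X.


f IS continuous.

Compute f^{-1}(U) for each U ∈ τ_Y:
  U = ∅: f^{-1}(U) = ∅ ∈ τ_X ✓.
  U = {F}: f^{-1}(U) = {x19} ∈ τ_X ✓.
  U = {E, F}: f^{-1}(U) = {x17, x18, x19} ∈ τ_X ✓.
Every preimage lies in τ_X, so f IS continuous.
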